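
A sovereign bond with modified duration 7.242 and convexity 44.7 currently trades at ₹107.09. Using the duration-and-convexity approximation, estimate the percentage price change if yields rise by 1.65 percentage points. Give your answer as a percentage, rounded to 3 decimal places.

-11.341%

Duration effect: -D_mod·Δy = -7.242 × (+0.0165) = -0.119493
Convexity effect: ½·C·(Δy)² = 0.5 × 44.7 × (0.0165)² = +0.0060847875
ΔP/P ≈ -0.119493 + 0.0060847875 = -0.1134082125
= -11.34082125%.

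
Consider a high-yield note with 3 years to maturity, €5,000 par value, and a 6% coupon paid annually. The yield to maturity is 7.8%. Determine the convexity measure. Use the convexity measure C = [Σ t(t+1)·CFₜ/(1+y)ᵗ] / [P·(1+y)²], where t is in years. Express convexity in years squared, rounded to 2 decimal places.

With y = 0.078:
  t   CF        PV=CF/(1+0.078)^t    t·PV        t(t+1)·PV
  1       300.00       278.2931       278.2931         556.5863
  2       300.00       258.1569       516.3138       1,548.9414
  3     5,300.00     4,230.7717    12,692.3150      50,769.2600
  Σ                  4,767.2217    13,486.9219      52,874.7876
P = 4,767.2217.
Convexity = Σ t(t+1)·PV / [P·(1+y)²] = 52,874.7876 / (4,767.2217 × 1.162084) = 9.54434.

9.54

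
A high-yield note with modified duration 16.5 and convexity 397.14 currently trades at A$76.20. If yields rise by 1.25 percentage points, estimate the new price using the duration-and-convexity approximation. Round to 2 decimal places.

Duration effect: -D_mod·Δy = -16.5 × (+0.0125) = -0.206250
Convexity effect: ½·C·(Δy)² = 0.5 × 397.14 × (0.0125)² = +0.0310265625
ΔP/P ≈ -0.206250 + 0.0310265625 = -0.1752234375
New price ≈ 76.20 × (1 - 0.1752234375) = 62.8479740625.

A$62.85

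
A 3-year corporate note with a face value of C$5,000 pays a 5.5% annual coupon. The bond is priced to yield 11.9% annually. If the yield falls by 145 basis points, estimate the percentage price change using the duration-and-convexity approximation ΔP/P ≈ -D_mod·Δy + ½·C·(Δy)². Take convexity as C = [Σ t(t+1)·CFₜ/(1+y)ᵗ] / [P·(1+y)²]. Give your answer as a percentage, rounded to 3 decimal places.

+3.763%

With y = 0.119:
  t   CF        PV=CF/(1+0.119)^t    t·PV        t(t+1)·PV
  1       275.00       245.7551       245.7551         491.5103
  2       275.00       219.6203       439.2406       1,317.7219
  3     5,275.00     3,764.7159    11,294.1476      45,176.5904
  Σ                  4,230.0913    11,979.1434      46,985.8226
P = 4,230.0913; D_Mac = 2.83189 yrs; D_mod = 2.53073 yrs; C = 8.87068.
Duration effect: -2.53073 × (-0.0145) = +0.036696
Convexity effect: 0.5 × 8.87068 × (-0.0145)² = +0.0009325
ΔP/P ≈ +0.036696 + 0.0009325 = +0.037628 = +3.7628%.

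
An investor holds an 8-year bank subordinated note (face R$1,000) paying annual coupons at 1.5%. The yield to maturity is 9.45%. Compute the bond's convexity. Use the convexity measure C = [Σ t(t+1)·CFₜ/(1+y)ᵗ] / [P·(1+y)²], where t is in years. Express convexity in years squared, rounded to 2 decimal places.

54.50

With y = 0.0945:
  t   CF        PV=CF/(1+0.0945)^t    t·PV        t(t+1)·PV
  1        15.00        13.7049        13.7049          27.4098
  2        15.00        12.5216        25.0432          75.1296
  3        15.00        11.4405        34.3214         137.2857
  4        15.00        10.4527        41.8108         209.0539
  5        15.00         9.5502        47.7510         286.5060
  6        15.00         8.7256        52.3538         366.4764
  7        15.00         7.9722        55.8057         446.4460
  8     1,015.00       492.8785     3,943.0284      35,487.2553
  Σ                    567.2463     4,213.8192      37,035.5625
P = 567.2463.
Convexity = Σ t(t+1)·PV / [P·(1+y)²] = 37,035.5625 / (567.2463 × 1.197930) = 54.50242.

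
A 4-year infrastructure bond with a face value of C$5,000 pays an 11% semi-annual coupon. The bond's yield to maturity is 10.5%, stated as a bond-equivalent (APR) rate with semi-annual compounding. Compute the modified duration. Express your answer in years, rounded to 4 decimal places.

Periodic yield y = 0.0525. First find Macaulay duration:
  t   CF        PV=CF/(1+0.0525)^t    t·PV
  1       275.00       261.2827       261.2827
  2       275.00       248.2496       496.4991
  3       275.00       235.8666       707.5997
  4       275.00       224.1012       896.4050
  5       275.00       212.9228     1,064.6140
  6       275.00       202.3019     1,213.8117
  7       275.00       192.2109     1,345.4761
  8     5,275.00     3,503.0443    28,024.3543
  Σ                  5,079.9799    34,010.0426
P = 5,079.9799; Macaulay duration = 34,010.0426 / 5,079.9799 = 6.69492 half-year periods = 3.34746 years.
Modified duration = D_Mac / (1 + y) = 3.34746 / 1.0525 = 3.18048 years.

3.1805 years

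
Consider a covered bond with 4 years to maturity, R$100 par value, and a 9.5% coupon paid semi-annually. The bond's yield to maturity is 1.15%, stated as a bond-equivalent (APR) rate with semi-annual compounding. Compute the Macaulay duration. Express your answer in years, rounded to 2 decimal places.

3.51 years

Periodic yield y = 0.00575. Discount each cash flow and weight by its period:
  t   CF        PV=CF/(1+0.00575)^t    t·PV
  1         4.75         4.7228         4.7228
  2         4.75         4.6958         9.3917
  3         4.75         4.6690        14.0070
  4         4.75         4.6423        18.5692
  5         4.75         4.6158        23.0788
  6         4.75         4.5894        27.5362
  7         4.75         4.5631        31.9419
  8       104.75       100.0538       800.4306
  Σ                    132.5521       929.6783
Price P = Σ PV = 132.5521.
Macaulay duration = Σ(t·PV) / P = 929.6783 / 132.5521 = 7.01368 half-year periods.
In years: 7.01368 / 2 = 3.50684 years.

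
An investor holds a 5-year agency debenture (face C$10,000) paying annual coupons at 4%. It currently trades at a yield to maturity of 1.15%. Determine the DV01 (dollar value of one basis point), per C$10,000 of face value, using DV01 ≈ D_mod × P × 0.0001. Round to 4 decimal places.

Periodic yield y = 0.0115.
  t   CF        PV=CF/(1+0.0115)^t    t·PV
  1       400.00       395.4523       395.4523
  2       400.00       390.9563       781.9126
  3       400.00       386.5114     1,159.5343
  4       400.00       382.1171     1,528.4683
  5    10,400.00     9,822.0899    49,110.4494
  Σ                 11,377.1270    52,975.8168
P = 11,377.1270; D_Mac = 4.65634 yrs; D_mod = 4.60340 yrs.
DV01 ≈ 4.60340 × 11,377.1270 × 0.0001 = 5.237352.

C$5.2374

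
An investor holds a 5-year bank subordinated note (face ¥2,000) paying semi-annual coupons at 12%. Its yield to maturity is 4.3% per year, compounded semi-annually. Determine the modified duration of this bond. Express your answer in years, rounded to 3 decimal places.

3.984 years

Periodic yield y = 0.0215. First find Macaulay duration:
  t   CF        PV=CF/(1+0.0215)^t    t·PV
  1       120.00       117.4743       117.4743
  2       120.00       115.0018       230.0035
  3       120.00       112.5813       337.7438
  4       120.00       110.2117       440.8469
  5       120.00       107.8920       539.4602
  6       120.00       105.6212       633.7271
  7       120.00       103.3981       723.7869
  8       120.00       101.2219       809.7748
  9       120.00        99.0914       891.8225
  10    2,120.00     1,713.7685    17,137.6848
  Σ                  2,686.2621    21,862.3247
P = 2,686.2621; Macaulay duration = 21,862.3247 / 2,686.2621 = 8.13857 half-year periods = 4.06928 years.
Modified duration = D_Mac / (1 + y) = 4.06928 / 1.0215 = 3.98364 years.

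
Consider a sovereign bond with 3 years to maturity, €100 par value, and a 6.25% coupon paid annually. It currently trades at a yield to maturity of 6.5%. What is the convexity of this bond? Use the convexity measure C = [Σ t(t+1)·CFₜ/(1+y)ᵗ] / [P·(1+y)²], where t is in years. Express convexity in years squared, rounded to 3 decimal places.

9.766

With y = 0.065:
  t   CF        PV=CF/(1+0.065)^t    t·PV        t(t+1)·PV
  1         6.25         5.8685         5.8685          11.7371
  2         6.25         5.5104        11.0207          33.0622
  3       106.25        87.9590       263.8769       1,055.5076
  Σ                     99.3379       280.7662       1,100.3069
P = 99.3379.
Convexity = Σ t(t+1)·PV / [P·(1+y)²] = 1,100.3069 / (99.3379 × 1.134225) = 9.76562.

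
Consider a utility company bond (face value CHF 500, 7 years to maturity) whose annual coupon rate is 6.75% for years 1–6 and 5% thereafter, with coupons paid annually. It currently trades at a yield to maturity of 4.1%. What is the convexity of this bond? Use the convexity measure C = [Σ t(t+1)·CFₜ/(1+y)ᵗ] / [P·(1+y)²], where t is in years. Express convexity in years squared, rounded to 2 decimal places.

With y = 0.041:
  t   CF        PV=CF/(1+0.041)^t    t·PV        t(t+1)·PV
  1        33.75        32.4207        32.4207          64.8415
  2        33.75        31.1439        62.2877         186.8631
  3        33.75        29.9172        89.7517         359.0069
  4        33.75        28.7389       114.9558         574.7790
  5        33.75        27.6071       138.0353         828.2117
  6        33.75        26.5197       159.1185       1,113.8294
  7       525.00       396.2819     2,773.9730      22,191.7844
  Σ                    572.6295     3,370.5428      25,319.3160
P = 572.6295.
Convexity = Σ t(t+1)·PV / [P·(1+y)²] = 25,319.3160 / (572.6295 × 1.083681) = 40.80156.

40.80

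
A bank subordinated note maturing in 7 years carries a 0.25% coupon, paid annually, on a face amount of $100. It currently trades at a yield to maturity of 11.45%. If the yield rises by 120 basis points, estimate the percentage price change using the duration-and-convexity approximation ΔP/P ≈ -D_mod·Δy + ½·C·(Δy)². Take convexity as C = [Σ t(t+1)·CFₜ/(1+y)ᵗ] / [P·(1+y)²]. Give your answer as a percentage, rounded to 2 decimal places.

-7.13%

With y = 0.1145:
  t   CF        PV=CF/(1+0.1145)^t    t·PV        t(t+1)·PV
  1         0.25         0.2243         0.2243           0.4486
  2         0.25         0.2013         0.4025           1.2076
  3         0.25         0.1806         0.5418           2.1671
  4         0.25         0.1620         0.6482           3.2408
  5         0.25         0.1454         0.7270           4.3618
  6         0.25         0.1305         0.7827           5.4791
  7       100.25        46.9379       328.5655       2,628.5237
  Σ                     47.9820       331.8919       2,645.4287
P = 47.9820; D_Mac = 6.91701 yrs; D_mod = 6.20638 yrs; C = 44.38719.
Duration effect: -6.20638 × (+0.012) = -0.074477
Convexity effect: 0.5 × 44.38719 × (0.012)² = +0.0031959
ΔP/P ≈ -0.074477 + 0.0031959 = -0.071281 = -7.1281%.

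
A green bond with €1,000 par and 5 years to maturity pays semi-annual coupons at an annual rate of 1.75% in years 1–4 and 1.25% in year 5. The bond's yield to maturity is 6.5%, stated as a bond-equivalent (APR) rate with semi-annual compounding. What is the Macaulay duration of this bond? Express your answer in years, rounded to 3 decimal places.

Periodic yield y = 0.0325. Discount each cash flow and weight by its period:
  t   CF        PV=CF/(1+0.0325)^t    t·PV
  1         8.75         8.4746         8.4746
  2         8.75         8.2078        16.4156
  3         8.75         7.9495        23.8484
  4         8.75         7.6992        30.7970
  5         8.75         7.4569        37.2845
  6         8.75         7.2222        43.3330
  7         8.75         6.9948        48.9639
  8         8.75         6.7747        54.1973
  9         6.25         4.6867        42.1805
  10    1,006.25       730.8114     7,308.1136
  Σ                    796.2777     7,613.6083
Price P = Σ PV = 796.2777.
Macaulay duration = Σ(t·PV) / P = 7,613.6083 / 796.2777 = 9.56150 half-year periods.
In years: 9.56150 / 2 = 4.78075 years.

4.781 years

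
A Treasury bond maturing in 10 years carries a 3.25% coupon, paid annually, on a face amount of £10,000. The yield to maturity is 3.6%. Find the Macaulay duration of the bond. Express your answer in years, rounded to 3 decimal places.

8.673 years

Periodic yield y = 0.036. Discount each cash flow and weight by its year:
  t   CF        PV=CF/(1+0.036)^t    t·PV
  1       325.00       313.7066       313.7066
  2       325.00       302.8056       605.6111
  3       325.00       292.2834       876.8501
  4       325.00       282.1268     1,128.5072
  5       325.00       272.3232     1,361.6158
  6       325.00       262.8602     1,577.1612
  7       325.00       253.7261     1,776.0824
  8       325.00       244.9093     1,959.2746
  9       325.00       236.3990     2,127.5906
  10   10,325.00     7,249.2405    72,492.4047
  Σ                  9,710.3805    84,218.8043
Price P = Σ PV = 9,710.3805.
Macaulay duration = Σ(t·PV) / P = 84,218.8043 / 9,710.3805 = 8.67307 years.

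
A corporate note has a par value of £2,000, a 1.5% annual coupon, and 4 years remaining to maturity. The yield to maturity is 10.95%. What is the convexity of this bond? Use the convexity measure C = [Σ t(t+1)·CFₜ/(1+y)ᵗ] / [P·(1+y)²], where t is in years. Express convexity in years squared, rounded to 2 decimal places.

With y = 0.1095:
  t   CF        PV=CF/(1+0.1095)^t    t·PV        t(t+1)·PV
  1        30.00        27.0392        27.0392          54.0784
  2        30.00        24.3706        48.7412         146.2237
  3        30.00        21.9654        65.8962         263.5849
  4     2,030.00     1,339.6360     5,358.5440      26,792.7201
  Σ                  1,413.0112     5,500.2207      27,256.6072
P = 1,413.0112.
Convexity = Σ t(t+1)·PV / [P·(1+y)²] = 27,256.6072 / (1,413.0112 × 1.230990) = 15.67009.

15.67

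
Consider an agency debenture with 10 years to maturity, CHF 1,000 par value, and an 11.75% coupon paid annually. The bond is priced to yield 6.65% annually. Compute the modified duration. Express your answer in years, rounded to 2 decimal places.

Periodic yield y = 0.0665. First find Macaulay duration:
  t   CF        PV=CF/(1+0.0665)^t    t·PV
  1       117.50       110.1735       110.1735
  2       117.50       103.3038       206.6075
  3       117.50        96.8624       290.5872
  4       117.50        90.8227       363.2908
  5       117.50        85.1596       425.7980
  6       117.50        79.8496       479.0976
  7       117.50        74.8707       524.0948
  8       117.50        70.2022       561.6179
  9       117.50        65.8249       592.4240
  10    1,117.50       587.0011     5,870.0113
  Σ                  1,364.0705     9,423.7026
P = 1,364.0705; Macaulay duration = 9,423.7026 / 1,364.0705 = 6.90852 years.
Modified duration = D_Mac / (1 + y) = 6.90852 / 1.0665 = 6.47775 years.

6.48 years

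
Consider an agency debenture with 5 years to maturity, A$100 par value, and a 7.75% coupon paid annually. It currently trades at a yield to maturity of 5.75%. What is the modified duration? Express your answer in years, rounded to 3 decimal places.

Periodic yield y = 0.0575. First find Macaulay duration:
  t   CF        PV=CF/(1+0.0575)^t    t·PV
  1         7.75         7.3286         7.3286
  2         7.75         6.9301        13.8602
  3         7.75         6.5533        19.6599
  4         7.75         6.1970        24.7879
  5       107.75        81.4733       407.3666
  Σ                    108.4823       473.0033
P = 108.4823; Macaulay duration = 473.0033 / 108.4823 = 4.36019 years.
Modified duration = D_Mac / (1 + y) = 4.36019 / 1.0575 = 4.12311 years.

4.123 years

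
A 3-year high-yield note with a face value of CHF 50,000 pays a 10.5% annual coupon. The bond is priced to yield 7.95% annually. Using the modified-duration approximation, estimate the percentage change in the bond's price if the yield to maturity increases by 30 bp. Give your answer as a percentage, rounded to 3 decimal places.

-0.759%

Periodic yield y = 0.0795. Modified duration first:
  t   CF        PV=CF/(1+0.0795)^t    t·PV
  1     5,250.00     4,863.3627     4,863.3627
  2     5,250.00     4,505.1993     9,010.3986
  3    55,250.00    43,920.2034   131,760.6101
  Σ                 53,288.7654   145,634.3714
P = 53,288.7654; D_Mac = 2.73293 yrs; D_mod = 2.73293/(1+0.0795) = 2.53166 yrs.
ΔP/P ≈ -D_mod · Δy = -2.53166 × (+0.003) = -0.007595 = -0.7595%.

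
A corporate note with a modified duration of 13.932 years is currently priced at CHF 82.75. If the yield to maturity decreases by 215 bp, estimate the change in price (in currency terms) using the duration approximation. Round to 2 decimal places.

Duration approximation: ΔP/P ≈ -D_mod · Δy = -13.932 × (-0.0215) = +0.299538.
ΔP ≈ 82.75 × (+0.299538) = +24.7867695.

+CHF 24.79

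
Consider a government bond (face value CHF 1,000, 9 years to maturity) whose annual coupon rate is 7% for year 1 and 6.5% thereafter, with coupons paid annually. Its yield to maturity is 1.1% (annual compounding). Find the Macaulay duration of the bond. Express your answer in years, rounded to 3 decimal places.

Periodic yield y = 0.011. Discount each cash flow and weight by its year:
  t   CF        PV=CF/(1+0.011)^t    t·PV
  1        70.00        69.2384        69.2384
  2        65.00        63.5933       127.1865
  3        65.00        62.9013       188.7040
  4        65.00        62.2170       248.8678
  5        65.00        61.5400       307.7001
  6        65.00        60.8704       365.2226
  7        65.00        60.2081       421.4570
  8        65.00        59.5531       476.4245
  9     1,065.00       965.1375     8,686.2378
  Σ                  1,465.2591    10,891.0388
Price P = Σ PV = 1,465.2591.
Macaulay duration = Σ(t·PV) / P = 10,891.0388 / 1,465.2591 = 7.43284 years.

7.433 years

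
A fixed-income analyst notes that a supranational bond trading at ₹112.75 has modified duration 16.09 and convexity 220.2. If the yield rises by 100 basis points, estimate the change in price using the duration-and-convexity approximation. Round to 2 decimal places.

-₹16.90

Duration effect: -D_mod·Δy = -16.09 × (+0.01) = -0.160900
Convexity effect: ½·C·(Δy)² = 0.5 × 220.2 × (0.01)² = +0.0110100
ΔP/P ≈ -0.160900 + 0.0110100 = -0.149890
ΔP ≈ 112.75 × (-0.149890) = -16.9000975.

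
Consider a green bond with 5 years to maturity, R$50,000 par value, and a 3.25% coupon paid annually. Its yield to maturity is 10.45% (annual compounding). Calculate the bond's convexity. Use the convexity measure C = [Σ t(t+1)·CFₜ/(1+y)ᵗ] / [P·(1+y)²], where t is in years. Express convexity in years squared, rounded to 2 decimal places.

22.22

With y = 0.1045:
  t   CF        PV=CF/(1+0.1045)^t    t·PV        t(t+1)·PV
  1     1,625.00     1,471.2540     1,471.2540       2,942.5079
  2     1,625.00     1,332.0543     2,664.1086       7,992.3257
  3     1,625.00     1,206.0247     3,618.0741      14,472.2965
  4     1,625.00     1,091.9192     4,367.6766      21,838.3831
  5    51,625.00    31,407.3622   157,036.8112     942,220.8674
  Σ                 36,508.6144   169,157.9245     989,466.3806
P = 36,508.6144.
Convexity = Σ t(t+1)·PV / [P·(1+y)²] = 989,466.3806 / (36,508.6144 × 1.219920) = 22.21643.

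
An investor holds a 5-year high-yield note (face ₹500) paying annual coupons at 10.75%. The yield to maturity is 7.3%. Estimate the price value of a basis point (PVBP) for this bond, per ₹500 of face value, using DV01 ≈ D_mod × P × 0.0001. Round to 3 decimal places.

₹0.222

Periodic yield y = 0.073.
  t   CF        PV=CF/(1+0.073)^t    t·PV
  1        53.75        50.0932        50.0932
  2        53.75        46.6852        93.3704
  3        53.75        43.5090       130.5271
  4        53.75        40.5489       162.1958
  5       553.75       389.3275     1,946.6377
  Σ                    570.1639     2,382.8241
P = 570.1639; D_Mac = 4.17919 yrs; D_mod = 3.89487 yrs.
DV01 ≈ 3.89487 × 570.1639 × 0.0001 = 0.222071.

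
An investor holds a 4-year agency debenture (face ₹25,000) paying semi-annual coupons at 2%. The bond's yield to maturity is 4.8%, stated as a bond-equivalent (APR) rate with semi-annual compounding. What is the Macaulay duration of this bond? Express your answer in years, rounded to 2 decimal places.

Periodic yield y = 0.024. Discount each cash flow and weight by its period:
  t   CF        PV=CF/(1+0.024)^t    t·PV
  1       250.00       244.1406       244.1406
  2       250.00       238.4186       476.8372
  3       250.00       232.8306       698.4919
  4       250.00       227.3737       909.4947
  5       250.00       222.0446     1,110.2230
  6       250.00       216.8404     1,301.0426
  7       250.00       211.7582     1,482.3077
  8    25,250.00    20,886.3105   167,090.4837
  Σ                 22,479.7173   173,313.0214
Price P = Σ PV = 22,479.7173.
Macaulay duration = Σ(t·PV) / P = 173,313.0214 / 22,479.7173 = 7.70975 half-year periods.
In years: 7.70975 / 2 = 3.85488 years.

3.85 years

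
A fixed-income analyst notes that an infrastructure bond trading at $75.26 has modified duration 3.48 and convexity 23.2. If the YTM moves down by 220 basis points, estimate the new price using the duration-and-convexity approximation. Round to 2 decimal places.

Duration effect: -D_mod·Δy = -3.48 × (-0.022) = +0.076560
Convexity effect: ½·C·(Δy)² = 0.5 × 23.2 × (-0.022)² = +0.0056144
ΔP/P ≈ +0.076560 + 0.0056144 = +0.0821744
New price ≈ 75.26 × (1 + 0.0821744) = 81.444445344.

$81.44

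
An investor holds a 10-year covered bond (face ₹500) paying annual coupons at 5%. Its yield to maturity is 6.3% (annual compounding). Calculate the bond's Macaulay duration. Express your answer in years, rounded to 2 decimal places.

8.00 years

Periodic yield y = 0.063. Discount each cash flow and weight by its year:
  t   CF        PV=CF/(1+0.063)^t    t·PV
  1        25.00        23.5183        23.5183
  2        25.00        22.1245        44.2490
  3        25.00        20.8133        62.4398
  4        25.00        19.5797        78.3190
  5        25.00        18.4193        92.0966
  6        25.00        17.3277       103.9661
  7        25.00        16.3007       114.1051
  8        25.00        15.3347       122.6772
  9        25.00        14.4258       129.8324
  10      525.00       284.9881     2,849.8806
  Σ                    452.8321     3,621.0841
Price P = Σ PV = 452.8321.
Macaulay duration = Σ(t·PV) / P = 3,621.0841 / 452.8321 = 7.99653 years.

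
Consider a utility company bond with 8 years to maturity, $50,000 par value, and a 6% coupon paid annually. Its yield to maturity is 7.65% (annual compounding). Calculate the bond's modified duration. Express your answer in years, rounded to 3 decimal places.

6.036 years

Periodic yield y = 0.0765. First find Macaulay duration:
  t   CF        PV=CF/(1+0.0765)^t    t·PV
  1     3,000.00     2,786.8091     2,786.8091
  2     3,000.00     2,588.7683     5,177.5367
  3     3,000.00     2,404.8010     7,214.4031
  4     3,000.00     2,233.9071     8,935.6286
  5     3,000.00     2,075.1576    10,375.7880
  6     3,000.00     1,927.6894    11,566.1361
  7     3,000.00     1,790.7008    12,534.9053
  8    53,000.00    29,387.5646   235,100.5165
  Σ                 45,195.3979   293,691.7234
P = 45,195.3979; Macaulay duration = 293,691.7234 / 45,195.3979 = 6.49827 years.
Modified duration = D_Mac / (1 + y) = 6.49827 / 1.0765 = 6.03648 years.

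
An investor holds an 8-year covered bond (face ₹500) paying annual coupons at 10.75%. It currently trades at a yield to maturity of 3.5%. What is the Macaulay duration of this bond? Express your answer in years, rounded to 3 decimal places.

6.185 years

Periodic yield y = 0.035. Discount each cash flow and weight by its year:
  t   CF        PV=CF/(1+0.035)^t    t·PV
  1        53.75        51.9324        51.9324
  2        53.75        50.1762       100.3524
  3        53.75        48.4794       145.4383
  4        53.75        46.8400       187.3601
  5        53.75        45.2561       226.2803
  6        53.75        43.7257       262.3540
  7        53.75        42.2470       295.7291
  8       553.75       420.5241     3,364.1932
  Σ                    749.1809     4,633.6396
Price P = Σ PV = 749.1809.
Macaulay duration = Σ(t·PV) / P = 4,633.6396 / 749.1809 = 6.18494 years.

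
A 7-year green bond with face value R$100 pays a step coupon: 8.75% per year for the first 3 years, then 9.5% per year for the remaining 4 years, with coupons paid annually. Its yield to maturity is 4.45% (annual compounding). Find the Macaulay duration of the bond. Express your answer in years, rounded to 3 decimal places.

5.688 years

Periodic yield y = 0.0445. Discount each cash flow and weight by its year:
  t   CF        PV=CF/(1+0.0445)^t    t·PV
  1         8.75         8.3772         8.3772
  2         8.75         8.0203        16.0406
  3         8.75         7.6786        23.0358
  4         9.50         7.9816        31.9264
  5         9.50         7.6415        38.2077
  6         9.50         7.3160        43.8959
  7       109.50        80.7337       565.1361
  Σ                    127.7490       726.6198
Price P = Σ PV = 127.7490.
Macaulay duration = Σ(t·PV) / P = 726.6198 / 127.7490 = 5.68787 years.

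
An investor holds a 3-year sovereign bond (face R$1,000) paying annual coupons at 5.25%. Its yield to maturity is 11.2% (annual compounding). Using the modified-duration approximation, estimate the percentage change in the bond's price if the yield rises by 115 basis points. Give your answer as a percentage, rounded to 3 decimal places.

-2.937%

Periodic yield y = 0.112. Modified duration first:
  t   CF        PV=CF/(1+0.112)^t    t·PV
  1        52.50        47.2122        47.2122
  2        52.50        42.4570        84.9141
  3     1,052.50       765.4340     2,296.3020
  Σ                    855.1033     2,428.4283
P = 855.1033; D_Mac = 2.83992 yrs; D_mod = 2.83992/(1+0.112) = 2.55389 yrs.
ΔP/P ≈ -D_mod · Δy = -2.55389 × (+0.0115) = -0.029370 = -2.9370%.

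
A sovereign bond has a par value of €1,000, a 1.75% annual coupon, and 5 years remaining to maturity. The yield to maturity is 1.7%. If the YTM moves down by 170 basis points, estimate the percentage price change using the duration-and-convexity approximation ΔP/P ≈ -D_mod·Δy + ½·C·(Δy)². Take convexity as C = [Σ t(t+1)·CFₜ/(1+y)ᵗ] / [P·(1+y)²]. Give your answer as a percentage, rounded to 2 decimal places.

+8.48%

With y = 0.017:
  t   CF        PV=CF/(1+0.017)^t    t·PV        t(t+1)·PV
  1        17.50        17.2075        17.2075          34.4149
  2        17.50        16.9198        33.8397         101.5190
  3        17.50        16.6370        49.9110         199.6441
  4        17.50        16.3589        65.4356         327.1781
  5     1,017.50       935.2542     4,676.2709      28,057.6251
  Σ                  1,002.3774     4,842.6646      28,720.3812
P = 1,002.3774; D_Mac = 4.83118 yrs; D_mod = 4.75042 yrs; C = 27.70238.
Duration effect: -4.75042 × (-0.017) = +0.080757
Convexity effect: 0.5 × 27.70238 × (-0.017)² = +0.0040030
ΔP/P ≈ +0.080757 + 0.0040030 = +0.084760 = +8.4760%.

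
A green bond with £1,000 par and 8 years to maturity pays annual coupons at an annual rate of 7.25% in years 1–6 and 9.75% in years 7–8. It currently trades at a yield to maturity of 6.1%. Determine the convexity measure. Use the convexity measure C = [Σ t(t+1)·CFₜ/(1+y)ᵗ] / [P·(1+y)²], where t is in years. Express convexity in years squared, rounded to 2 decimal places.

47.48

With y = 0.061:
  t   CF        PV=CF/(1+0.061)^t    t·PV        t(t+1)·PV
  1        72.50        68.3318        68.3318         136.6635
  2        72.50        64.4032       128.8063         386.4190
  3        72.50        60.7004       182.1013         728.4053
  4        72.50        57.2106       228.8424       1,144.2119
  5        72.50        53.9214       269.6070       1,617.6417
  6        72.50        50.8213       304.9278       2,134.4943
  7        97.50        64.4165       450.9153       3,607.3224
  8     1,097.50       683.4102     5,467.2816      49,205.5345
  Σ                  1,103.2153     7,100.8134      58,960.6927
P = 1,103.2153.
Convexity = Σ t(t+1)·PV / [P·(1+y)²] = 58,960.6927 / (1,103.2153 × 1.125721) = 47.47572.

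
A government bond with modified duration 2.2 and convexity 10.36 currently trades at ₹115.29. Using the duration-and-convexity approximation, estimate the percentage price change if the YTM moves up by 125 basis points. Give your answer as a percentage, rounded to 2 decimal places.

Duration effect: -D_mod·Δy = -2.2 × (+0.0125) = -0.027500
Convexity effect: ½·C·(Δy)² = 0.5 × 10.36 × (0.0125)² = +0.000809375
ΔP/P ≈ -0.027500 + 0.000809375 = -0.026690625
= -2.6690625%.

-2.67%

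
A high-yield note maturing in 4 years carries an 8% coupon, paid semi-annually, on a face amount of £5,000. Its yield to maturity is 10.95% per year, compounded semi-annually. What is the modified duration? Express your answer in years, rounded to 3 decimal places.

Periodic yield y = 0.05475. First find Macaulay duration:
  t   CF        PV=CF/(1+0.05475)^t    t·PV
  1       200.00       189.6184       189.6184
  2       200.00       179.7757       359.5513
  3       200.00       170.4439       511.3316
  4       200.00       161.5965       646.3859
  5       200.00       153.2083       766.0416
  6       200.00       145.2556       871.5334
  7       200.00       137.7156       964.0095
  8     5,200.00     3,394.7443    27,157.9546
  Σ                  4,532.3583    31,466.4263
P = 4,532.3583; Macaulay duration = 31,466.4263 / 4,532.3583 = 6.94262 half-year periods = 3.47131 years.
Modified duration = D_Mac / (1 + y) = 3.47131 / 1.05475 = 3.29112 years.

3.291 years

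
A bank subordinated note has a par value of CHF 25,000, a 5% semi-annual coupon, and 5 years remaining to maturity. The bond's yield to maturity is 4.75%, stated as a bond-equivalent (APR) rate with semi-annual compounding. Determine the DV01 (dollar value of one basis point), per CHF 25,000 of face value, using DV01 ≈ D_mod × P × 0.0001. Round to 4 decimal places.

CHF 11.0824

Periodic yield y = 0.02375.
  t   CF        PV=CF/(1+0.02375)^t    t·PV
  1       625.00       610.5006       610.5006
  2       625.00       596.3376     1,192.6752
  3       625.00       582.5031     1,747.5094
  4       625.00       568.9896     2,275.9586
  5       625.00       555.7896     2,778.9482
  6       625.00       542.8959     3,257.3752
  7       625.00       530.3012     3,712.1084
  8       625.00       517.9987     4,143.9899
  9       625.00       505.9817     4,553.8350
  10   25,625.00    20,263.9790   202,639.7898
  Σ                 25,275.2771   226,912.6903
P = 25,275.2771; D_Mac = 8.97765 half-year periods = 4.48883 yrs; D_mod = 4.38469 yrs.
DV01 ≈ 4.38469 × 25,275.2771 × 0.0001 = 11.082427.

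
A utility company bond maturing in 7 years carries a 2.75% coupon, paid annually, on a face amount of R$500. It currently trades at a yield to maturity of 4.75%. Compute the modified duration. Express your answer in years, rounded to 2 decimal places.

6.13 years

Periodic yield y = 0.0475. First find Macaulay duration:
  t   CF        PV=CF/(1+0.0475)^t    t·PV
  1        13.75        13.1265        13.1265
  2        13.75        12.5313        25.0625
  3        13.75        11.9630        35.8890
  4        13.75        11.4205        45.6822
  5        13.75        10.9027        54.5133
  6        13.75        10.4083        62.4496
  7       513.75       371.2561     2,598.7928
  Σ                    441.6083     2,835.5159
P = 441.6083; Macaulay duration = 2,835.5159 / 441.6083 = 6.42088 years.
Modified duration = D_Mac / (1 + y) = 6.42088 / 1.0475 = 6.12972 years.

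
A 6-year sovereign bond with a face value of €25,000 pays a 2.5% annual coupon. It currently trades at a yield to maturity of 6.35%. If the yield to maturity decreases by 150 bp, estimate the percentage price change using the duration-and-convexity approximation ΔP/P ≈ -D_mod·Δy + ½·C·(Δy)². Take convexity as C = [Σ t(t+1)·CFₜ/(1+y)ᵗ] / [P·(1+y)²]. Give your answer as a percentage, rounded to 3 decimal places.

+8.278%

With y = 0.0635:
  t   CF        PV=CF/(1+0.0635)^t    t·PV        t(t+1)·PV
  1       625.00       587.6822       587.6822       1,175.3644
  2       625.00       552.5926     1,105.1851       3,315.5553
  3       625.00       519.5981     1,558.7942       6,235.1769
  4       625.00       488.5736     1,954.2946       9,771.4730
  5       625.00       459.4016     2,297.0082      13,782.0494
  6    25,625.00    17,710.8298   106,264.9786     743,854.8501
  Σ                 20,318.6779   113,767.9429     778,134.4690
P = 20,318.6779; D_Mac = 5.59918 yrs; D_mod = 5.26486 yrs; C = 33.85979.
Duration effect: -5.26486 × (-0.015) = +0.078973
Convexity effect: 0.5 × 33.85979 × (-0.015)² = +0.0038092
ΔP/P ≈ +0.078973 + 0.0038092 = +0.082782 = +8.2782%.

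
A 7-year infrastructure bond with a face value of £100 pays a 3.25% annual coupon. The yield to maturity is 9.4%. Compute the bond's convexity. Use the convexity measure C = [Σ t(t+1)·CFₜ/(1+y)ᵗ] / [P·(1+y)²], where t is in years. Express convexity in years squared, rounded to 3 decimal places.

39.963

With y = 0.094:
  t   CF        PV=CF/(1+0.094)^t    t·PV        t(t+1)·PV
  1         3.25         2.9707         2.9707           5.9415
  2         3.25         2.7155         5.4310          16.2930
  3         3.25         2.4822         7.4465          29.7860
  4         3.25         2.2689         9.0756          45.3779
  5         3.25         2.0739        10.3697          62.2183
  6         3.25         1.8957        11.3745          79.6212
  7       103.25        55.0515       385.3602       3,082.8815
  Σ                     69.4584       432.0282       3,322.1193
P = 69.4584.
Convexity = Σ t(t+1)·PV / [P·(1+y)²] = 3,322.1193 / (69.4584 × 1.196836) = 39.96276.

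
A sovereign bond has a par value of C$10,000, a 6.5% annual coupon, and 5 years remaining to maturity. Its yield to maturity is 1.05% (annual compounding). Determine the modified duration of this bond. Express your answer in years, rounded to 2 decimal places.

Periodic yield y = 0.0105. First find Macaulay duration:
  t   CF        PV=CF/(1+0.0105)^t    t·PV
  1       650.00       643.2459       643.2459
  2       650.00       636.5620     1,273.1240
  3       650.00       629.9476     1,889.8427
  4       650.00       623.4018     2,493.6074
  5    10,650.00    10,108.0648    50,540.3241
  Σ                 12,641.2222    56,840.1442
P = 12,641.2222; Macaulay duration = 56,840.1442 / 12,641.2222 = 4.49641 years.
Modified duration = D_Mac / (1 + y) = 4.49641 / 1.0105 = 4.44969 years.

4.45 years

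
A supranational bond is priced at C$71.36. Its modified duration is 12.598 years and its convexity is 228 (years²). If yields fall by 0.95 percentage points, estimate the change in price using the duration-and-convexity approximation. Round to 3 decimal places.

Duration effect: -D_mod·Δy = -12.598 × (-0.0095) = +0.119681
Convexity effect: ½·C·(Δy)² = 0.5 × 228 × (-0.0095)² = +0.0102885
ΔP/P ≈ +0.119681 + 0.0102885 = +0.1299695
ΔP ≈ 71.36 × (+0.1299695) = +9.27462352.

+C$9.275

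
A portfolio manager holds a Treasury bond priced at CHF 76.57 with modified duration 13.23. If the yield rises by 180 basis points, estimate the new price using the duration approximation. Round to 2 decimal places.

CHF 58.34

Duration approximation: ΔP/P ≈ -D_mod · Δy = -13.23 × (+0.018) = -0.238140.
New price ≈ 76.57 × (1 - 0.238140) = 58.3356202.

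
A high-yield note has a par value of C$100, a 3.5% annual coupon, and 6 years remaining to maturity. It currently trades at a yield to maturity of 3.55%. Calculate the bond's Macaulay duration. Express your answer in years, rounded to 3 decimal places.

5.514 years

Periodic yield y = 0.0355. Discount each cash flow and weight by its year:
  t   CF        PV=CF/(1+0.0355)^t    t·PV
  1         3.50         3.3800         3.3800
  2         3.50         3.2641         6.5283
  3         3.50         3.1522         9.4567
  4         3.50         3.0442        12.1766
  5         3.50         2.9398        14.6990
  6       103.50        83.9537       503.7221
  Σ                     99.7340       549.9627
Price P = Σ PV = 99.7340.
Macaulay duration = Σ(t·PV) / P = 549.9627 / 99.7340 = 5.51429 years.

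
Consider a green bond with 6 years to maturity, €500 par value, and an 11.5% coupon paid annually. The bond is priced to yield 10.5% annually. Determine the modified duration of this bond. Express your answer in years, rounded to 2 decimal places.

4.24 years

Periodic yield y = 0.105. First find Macaulay duration:
  t   CF        PV=CF/(1+0.105)^t    t·PV
  1        57.50        52.0362        52.0362
  2        57.50        47.0916        94.1832
  3        57.50        42.6168       127.8505
  4        57.50        38.5673       154.2690
  5        57.50        34.9025       174.5125
  6       557.50       306.2465     1,837.4793
  Σ                    521.4609     2,440.3306
P = 521.4609; Macaulay duration = 2,440.3306 / 521.4609 = 4.67980 years.
Modified duration = D_Mac / (1 + y) = 4.67980 / 1.105 = 4.23511 years.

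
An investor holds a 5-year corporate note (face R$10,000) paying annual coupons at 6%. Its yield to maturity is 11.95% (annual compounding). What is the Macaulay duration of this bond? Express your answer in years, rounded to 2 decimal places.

4.39 years

Periodic yield y = 0.1195. Discount each cash flow and weight by its year:
  t   CF        PV=CF/(1+0.1195)^t    t·PV
  1       600.00       535.9536       535.9536
  2       600.00       478.7437       957.4874
  3       600.00       427.6406     1,282.9219
  4       600.00       381.9925     1,527.9701
  5    10,600.00     6,028.1684    30,140.8420
  Σ                  7,852.4988    34,445.1748
Price P = Σ PV = 7,852.4988.
Macaulay duration = Σ(t·PV) / P = 34,445.1748 / 7,852.4988 = 4.38652 years.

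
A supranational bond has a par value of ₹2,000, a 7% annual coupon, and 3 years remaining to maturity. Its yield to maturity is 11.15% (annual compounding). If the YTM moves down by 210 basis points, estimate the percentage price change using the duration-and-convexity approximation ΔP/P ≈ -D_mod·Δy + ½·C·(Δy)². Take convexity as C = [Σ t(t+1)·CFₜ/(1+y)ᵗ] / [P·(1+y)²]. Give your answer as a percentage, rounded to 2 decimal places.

+5.48%

With y = 0.1115:
  t   CF        PV=CF/(1+0.1115)^t    t·PV        t(t+1)·PV
  1       140.00       125.9559       125.9559         251.9118
  2       140.00       113.3207       226.6413         679.9240
  3     2,140.00     1,558.4231     4,675.2692      18,701.0770
  Σ                  1,797.6997     5,027.8665      19,632.9128
P = 1,797.6997; D_Mac = 2.79683 yrs; D_mod = 2.51627 yrs; C = 8.83993.
Duration effect: -2.51627 × (-0.021) = +0.052842
Convexity effect: 0.5 × 8.83993 × (-0.021)² = +0.0019492
ΔP/P ≈ +0.052842 + 0.0019492 = +0.054791 = +5.4791%.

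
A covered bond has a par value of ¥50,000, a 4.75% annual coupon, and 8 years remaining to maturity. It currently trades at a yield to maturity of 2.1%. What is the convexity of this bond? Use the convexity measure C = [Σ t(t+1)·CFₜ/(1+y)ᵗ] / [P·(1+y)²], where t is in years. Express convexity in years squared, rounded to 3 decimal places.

57.068

With y = 0.021:
  t   CF        PV=CF/(1+0.021)^t    t·PV        t(t+1)·PV
  1     2,375.00     2,326.1508     2,326.1508       4,652.3017
  2     2,375.00     2,278.3064     4,556.6128      13,669.8384
  3     2,375.00     2,231.4460     6,694.3381      26,777.3524
  4     2,375.00     2,185.5495     8,742.1980      43,710.9898
  5     2,375.00     2,140.5970    10,702.9848      64,217.9087
  6     2,375.00     2,096.5690    12,579.4140      88,055.8983
  7     2,375.00     2,053.4466    14,374.1264     114,993.0112
  8    52,375.00    44,352.4995   354,819.9957   3,193,379.9611
  Σ                 59,664.5648   414,795.8206   3,549,457.2615
P = 59,664.5648.
Convexity = Σ t(t+1)·PV / [P·(1+y)²] = 3,549,457.2615 / (59,664.5648 × 1.042441) = 57.06818.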